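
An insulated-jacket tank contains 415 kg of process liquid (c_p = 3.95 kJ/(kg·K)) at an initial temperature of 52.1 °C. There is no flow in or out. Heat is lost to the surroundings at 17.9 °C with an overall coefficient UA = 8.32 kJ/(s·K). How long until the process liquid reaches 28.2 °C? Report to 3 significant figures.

236 s

M c_p dT/dt = −UA(T − T_amb).
τ = M c_p/UA = 197.03 s; T_ss = T_amb = 17.900 °C.
T(t) = T_ss + (T₀ − T_ss)e^(−t/τ); set T = 28.2:
t = −τ ln[(T − T_ss)/(T₀ − T_ss)] = −197.03 · ln(0.30117) = 236.45 s.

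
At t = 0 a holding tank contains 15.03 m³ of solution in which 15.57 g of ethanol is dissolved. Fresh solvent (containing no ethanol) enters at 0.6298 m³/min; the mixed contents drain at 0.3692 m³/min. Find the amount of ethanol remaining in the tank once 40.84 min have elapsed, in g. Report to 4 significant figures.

7.292 g

Total volume: dV/dt = Q_in − Q_out = 0.260600 m³/min, so V(t) = 15.03 + 0.260600 t and V(40.84) = 25.6729 m³.
Species balance (pure solvent in): dm/dt = −Q_out · m/V(t).
Separate: dm/m = −Q_out dt/V(t) ⇒ ln(m/m₀) = −(Q_out/(Q_in−Q_out)) ln(V/V₀).
m = m₀ (V₀/V)^(Q_out/(Q_in−Q_out)) = 15.57 × (15.03/25.6729)^(1.41673) = 7.29249 g.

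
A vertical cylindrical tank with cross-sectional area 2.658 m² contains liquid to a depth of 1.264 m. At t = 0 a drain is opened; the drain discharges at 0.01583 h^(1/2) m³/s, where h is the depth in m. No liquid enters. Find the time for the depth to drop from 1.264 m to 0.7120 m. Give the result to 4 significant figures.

Mass balance (ρ constant): A dh/dt = −0.01583 √h.
This is separable: 2 d(√h)/dt = −0.01583/A, so √h = √h₀ − (0.01583/(2A)) t.
t = 2A(√h₀ − √h)/0.01583 = 2·2.658·(√1.264 − √0.7120)/0.01583
  = 5.31600 × (1.12428 − 0.843801) / 0.01583 = 94.1891 s.

94.19 s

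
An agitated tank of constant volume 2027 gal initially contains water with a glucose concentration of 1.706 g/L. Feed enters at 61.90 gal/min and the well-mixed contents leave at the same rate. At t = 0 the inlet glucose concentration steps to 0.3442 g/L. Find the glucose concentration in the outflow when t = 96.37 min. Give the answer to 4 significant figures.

0.4160 g/L

Transient balance on the dissolved component: V dC/dt = Q(C_in − C).
Time constant τ = V/Q = 2027/61.90 = 32.7464 min.
C approaches C_in exponentially: C(t) = C_in + (C₀ − C_in) e^(−t/τ).
C(96.37) = 0.3442 + (1.706 − 0.3442)·e^(−96.37/32.7464) = 0.3442 + (1.36180)·0.0527115 = 0.415982 g/L.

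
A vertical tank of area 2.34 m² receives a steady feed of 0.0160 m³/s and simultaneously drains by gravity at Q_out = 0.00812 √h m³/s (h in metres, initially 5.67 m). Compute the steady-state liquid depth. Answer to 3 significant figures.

3.88 m

Level balance: A dh/dt = 0.0160 − 0.00812 √h. Setting dh/dt = 0:
Q_in = 0.00812 √h_ss ⇒ √h_ss = 0.0160/0.00812 = 1.9704.
h_ss = 1.9704² = 3.8826 m. (Since h₀ = 5.67 m > h_ss, the level will fall toward this value.)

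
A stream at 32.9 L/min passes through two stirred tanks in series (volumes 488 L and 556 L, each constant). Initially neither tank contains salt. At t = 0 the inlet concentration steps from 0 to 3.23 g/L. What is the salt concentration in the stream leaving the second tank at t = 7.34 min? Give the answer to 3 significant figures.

0.256 g/L

Each tank obeys Vᵢ dCᵢ/dt = Q(Cᵢ₋₁ − Cᵢ), so τᵢ = Vᵢ/Q.
τ₁ = 488/32.9 = 14.833 min; τ₂ = 556/32.9 = 16.900 min.
Tank 1: C₁ = C_in(1 − e^(−t/τ₁)). Tank 2 (τ₁ ≠ τ₂): C₂ = C_in[1 − (τ₁ e^(−t/τ₁) − τ₂ e^(−t/τ₂))/(τ₁ − τ₂)].
At t = 7.34: e^(−t/τ₁) = 0.60966, e^(−t/τ₂) = 0.64770.
C₂ = 3.23·[1 − (14.833·0.60966 − 16.900·0.64770)/(-2.0669)] = 3.23·0.079329 = 0.25623 g/L.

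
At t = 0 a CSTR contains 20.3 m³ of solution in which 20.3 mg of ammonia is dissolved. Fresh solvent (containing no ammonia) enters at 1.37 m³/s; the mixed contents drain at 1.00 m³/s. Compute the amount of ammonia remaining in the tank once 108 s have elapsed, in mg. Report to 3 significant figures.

1.07 mg

Let m(t) be the amount of ammonia. Volume: V(t) = V₀ + (Q_in − Q_out) t = 20.3 + 0.37000 t; V(108) = 60.260 m³.
No ammonia enters, so dm/dt = −Q_out · (m/V).
Separate: dm/m = −Q_out dt/V(t) ⇒ ln(m/m₀) = −(Q_out/(Q_in−Q_out)) ln(V/V₀).
m = m₀ (V₀/V)^(Q_out/(Q_in−Q_out)) = 20.3 × (20.3/60.260)^(2.7027) = 1.0725 mg.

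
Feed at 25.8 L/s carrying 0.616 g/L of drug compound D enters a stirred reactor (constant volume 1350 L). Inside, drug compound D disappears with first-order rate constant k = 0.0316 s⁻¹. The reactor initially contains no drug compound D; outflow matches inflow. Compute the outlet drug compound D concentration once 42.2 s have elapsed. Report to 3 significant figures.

0.205 g/L

Species balance: V dC/dt = Q C_in − Q C − k V C.
dC/dt = (Q/V) C_in − (Q/V + k) C; effective rate a = Q/V + k = 0.019111 + 0.0316 = 0.050711 s⁻¹.
C_ss = Q C_in/(Q + kV) = 0.23215 g/L; C(t) = C_ss + (C₀ − C_ss) e^(−a t).
C(42.2) = 0.23215 + (-0.23215)·e^(−0.050711·42.2) = 0.23215 + (-0.23215)·0.11765 = 0.20483 g/L.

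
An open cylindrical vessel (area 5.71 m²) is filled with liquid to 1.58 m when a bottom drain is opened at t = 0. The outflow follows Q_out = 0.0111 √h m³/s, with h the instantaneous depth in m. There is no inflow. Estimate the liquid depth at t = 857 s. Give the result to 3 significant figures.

With no inflow, A dh/dt = −0.0111 √h.
This is separable: 2 d(√h)/dt = −0.0111/A, so √h = √h₀ − (0.0111/(2A)) t.
√h = √1.58 − 0.0111·857/(2·5.71) = 1.2570 − 0.83299 = 0.42399.
h = 0.42399² = 0.17977 m.

0.180 m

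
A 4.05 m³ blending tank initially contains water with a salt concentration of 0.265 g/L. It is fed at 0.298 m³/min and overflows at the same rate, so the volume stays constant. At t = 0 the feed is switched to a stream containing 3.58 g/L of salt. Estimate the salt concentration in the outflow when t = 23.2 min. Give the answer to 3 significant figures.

2.98 g/L

Mass balance on the solute (V constant): V dC/dt = Q(C_in − C).
Rewrite as dC/dt + C/τ = C_in/τ, τ = V/Q = 13.591 min.
C approaches C_in exponentially: C(t) = C_in + (C₀ − C_in) e^(−t/τ).
C(23.2) = 3.58 + (0.265 − 3.58)·e^(−23.2/13.591) = 3.58 + (-3.3150)·0.18140 = 2.9787 g/L.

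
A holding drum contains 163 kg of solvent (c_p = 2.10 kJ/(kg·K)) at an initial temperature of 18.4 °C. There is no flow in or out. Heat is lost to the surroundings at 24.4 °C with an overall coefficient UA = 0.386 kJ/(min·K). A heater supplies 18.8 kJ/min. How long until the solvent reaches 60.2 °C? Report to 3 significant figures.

M c_p dT/dt = −UA(T − T_amb) + Q̇.
τ = M c_p/UA = 886.79 min; T_ss = T_amb + Q̇/UA = 24.4 + 18.8/0.386 = 73.105 °C.
T(t) = T_ss + (T₀ − T_ss)e^(−t/τ); set T = 60.2:
t = −τ ln[(T − T_ss)/(T₀ − T_ss)] = −886.79 · ln(0.23590) = 1280.8 min.

1280 min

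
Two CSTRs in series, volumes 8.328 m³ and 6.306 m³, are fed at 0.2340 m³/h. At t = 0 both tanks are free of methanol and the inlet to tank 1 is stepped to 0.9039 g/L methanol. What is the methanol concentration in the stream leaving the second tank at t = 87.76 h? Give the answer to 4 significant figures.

0.6963 g/L

Each tank obeys Vᵢ dCᵢ/dt = Q(Cᵢ₋₁ − Cᵢ), so τᵢ = Vᵢ/Q.
τ₁ = 8.328/0.2340 = 35.5897 h; τ₂ = 6.306/0.2340 = 26.9487 h.
Tank 1: C₁ = C_in(1 − e^(−t/τ₁)). Tank 2 (τ₁ ≠ τ₂): C₂ = C_in[1 − (τ₁ e^(−t/τ₁) − τ₂ e^(−t/τ₂))/(τ₁ − τ₂)].
At t = 87.76: e^(−t/τ₁) = 0.0849342, e^(−t/τ₂) = 0.0385208.
C₂ = 0.9039·[1 − (35.5897·0.0849342 − 26.9487·0.0385208)/(8.64103)] = 0.9039·0.770317 = 0.696289 g/L.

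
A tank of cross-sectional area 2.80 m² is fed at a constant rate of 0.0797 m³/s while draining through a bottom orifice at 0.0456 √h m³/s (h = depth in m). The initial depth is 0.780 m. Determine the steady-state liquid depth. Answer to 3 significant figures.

3.05 m

A dh/dt = Q_in − 0.0456 √h. Steady state requires inflow = outflow:
Q_in = 0.0456 √h_ss ⇒ √h_ss = 0.0797/0.0456 = 1.7478.
h_ss = 1.7478² = 3.0548 m. (Since h₀ = 0.780 m < h_ss, the level will rise toward this value.)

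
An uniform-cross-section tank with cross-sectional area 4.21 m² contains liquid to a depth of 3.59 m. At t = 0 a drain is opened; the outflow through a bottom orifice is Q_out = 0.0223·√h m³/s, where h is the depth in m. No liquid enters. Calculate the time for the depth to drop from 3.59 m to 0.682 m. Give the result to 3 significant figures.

404 s

A dh/dt = −Q_out = −0.0223 √h.
∫ h^(−1/2) dh = −(0.0223/A) ∫ dt, giving 2√h = 2√h₀ − (0.0223/A) t.
t = 2A(√h₀ − √h)/0.0223 = 2·4.21·(√3.59 − √0.682)/0.0223
  = 8.4200 × (1.8947 − 0.82583) / 0.0223 = 403.59 s.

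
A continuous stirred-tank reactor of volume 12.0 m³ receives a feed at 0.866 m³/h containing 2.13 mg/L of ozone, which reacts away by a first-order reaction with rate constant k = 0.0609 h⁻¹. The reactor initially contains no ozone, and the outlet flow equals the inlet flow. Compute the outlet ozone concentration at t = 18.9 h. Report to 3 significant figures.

Accumulation = in − out − consumed: V dC/dt = Q C_in − Q C − k V C.
dC/dt = (Q/V) C_in − (Q/V + k) C; effective rate a = Q/V + k = 0.072167 + 0.0609 = 0.13307 h⁻¹.
C_ss = Q C_in/(Q + kV) = 1.1552 mg/L; C(t) = C_ss + (C₀ − C_ss) e^(−a t).
C(18.9) = 1.1552 + (-1.1552)·e^(−0.13307·18.9) = 1.1552 + (-1.1552)·0.080866 = 1.0618 mg/L.

1.06 mg/L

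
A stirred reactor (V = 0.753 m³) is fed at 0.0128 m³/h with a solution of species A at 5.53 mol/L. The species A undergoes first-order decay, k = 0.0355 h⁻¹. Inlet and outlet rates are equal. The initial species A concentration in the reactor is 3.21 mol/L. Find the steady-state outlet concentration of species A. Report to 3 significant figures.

Species balance: V dC/dt = Q C_in − Q C − k V C.
Steady state (dC/dt = 0): C_ss = Q C_in/(Q + kV) = C_in/(1 + kV/Q).
C_ss = 0.0128·5.53/(0.0128 + 0.0355·0.753) = 0.070784/0.039531 = 1.7906 mol/L.

1.79 mol/L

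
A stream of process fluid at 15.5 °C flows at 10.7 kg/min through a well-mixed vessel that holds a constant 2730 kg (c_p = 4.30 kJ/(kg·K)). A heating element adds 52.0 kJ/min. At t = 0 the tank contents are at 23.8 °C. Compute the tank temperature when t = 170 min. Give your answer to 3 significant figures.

20.3 °C

M c_p dT/dt = ṁ c_p (T_in − T) + Q̇.
τ = M/ṁ = 255.14 min; T_ss = T_in + Q̇/(ṁ c_p) = 15.5 + 52.0/(10.7·4.30) = 16.630 °C.
Solution: T(t) = T_ss + (T₀ − T_ss) e^(−t/τ).
T(170) = 16.630 + (7.1698)·e^(−170/255.14) = 16.630 + (7.1698)·0.51361 = 20.313 °C.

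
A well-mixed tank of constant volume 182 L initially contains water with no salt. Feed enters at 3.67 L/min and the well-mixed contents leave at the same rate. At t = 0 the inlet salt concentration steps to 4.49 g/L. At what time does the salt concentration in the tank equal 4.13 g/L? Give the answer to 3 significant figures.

Species balance: V dC/dt = Q(C_in − C) ⇒ τ = V/Q = 49.591 min.
C(t) = C_in + (C₀ − C_in) e^(−t/τ). Set C = 4.13 and solve for t:
e^(−t/τ) = (C − C_in)/(C₀ − C_in) = (4.13 − 4.49)/(0 − 4.49) = 0.080178
t = −τ ln(…) = 49.591 × 2.5235 = 125.14 min.

125 min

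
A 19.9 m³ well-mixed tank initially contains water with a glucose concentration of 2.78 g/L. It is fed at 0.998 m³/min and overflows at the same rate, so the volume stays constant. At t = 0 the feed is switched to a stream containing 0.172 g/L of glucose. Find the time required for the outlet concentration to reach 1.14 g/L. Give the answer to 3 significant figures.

Species balance: V dC/dt = Q(C_in − C) ⇒ τ = V/Q = 19.940 min.
C(t) = C_in + (C₀ − C_in) e^(−t/τ). Set C = 1.14 and solve for t:
e^(−t/τ) = (C − C_in)/(C₀ − C_in) = (1.14 − 0.172)/(2.78 − 0.172) = 0.37117
t = −τ ln(…) = 19.940 × 0.99111 = 19.763 min.

19.8 min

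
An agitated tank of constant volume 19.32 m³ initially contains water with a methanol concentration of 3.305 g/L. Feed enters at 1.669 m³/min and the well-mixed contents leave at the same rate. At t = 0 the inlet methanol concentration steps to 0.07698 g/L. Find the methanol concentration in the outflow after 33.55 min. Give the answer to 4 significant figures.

Species balance on the tank: V dC/dt = Q(C_in − C).
Rewrite as dC/dt + C/τ = C_in/τ, τ = V/Q = 11.5758 min.
Solution: C(t) = C_in + (C₀ − C_in) e^(−t/τ).
C(33.55) = 0.07698 + (3.305 − 0.07698)·e^(−33.55/11.5758) = 0.07698 + (3.22802)·0.0551174 = 0.254900 g/L.

0.2549 g/L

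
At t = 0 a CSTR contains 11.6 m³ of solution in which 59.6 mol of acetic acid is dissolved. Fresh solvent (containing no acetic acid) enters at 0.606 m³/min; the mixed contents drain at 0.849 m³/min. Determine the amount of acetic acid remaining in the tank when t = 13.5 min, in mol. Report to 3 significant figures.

Let m(t) be the amount of acetic acid. Volume: V(t) = V₀ + (Q_in − Q_out) t = 11.6 − 0.24300 t; V(13.5) = 8.3195 m³.
Species balance (pure solvent in): dm/dt = −Q_out · m/V(t).
Separate: dm/m = −Q_out dt/V(t) ⇒ ln(m/m₀) = −(Q_out/(Q_in−Q_out)) ln(V/V₀).
m = m₀ (V₀/V)^(Q_out/(Q_in−Q_out)) = 59.6 × (11.6/8.3195)^(-3.4938) = 18.658 mol.

18.7 mol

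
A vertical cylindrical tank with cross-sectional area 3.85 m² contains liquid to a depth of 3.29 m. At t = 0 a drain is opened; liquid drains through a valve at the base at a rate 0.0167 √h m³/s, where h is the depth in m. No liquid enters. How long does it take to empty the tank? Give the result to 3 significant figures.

836 s

Unsteady balance on liquid volume: A dh/dt = −0.0167 √h.
This is separable: 2 d(√h)/dt = −0.0167/A, so √h = √h₀ − (0.0167/(2A)) t.
Set h = 0: 2√h₀ = (0.0167/A) t_empty ⇒ t_empty = 2A√h₀/0.0167.
t_empty = 2·3.85·√3.29/0.0167 = 7.7000·1.8138/0.0167 = 836.32 s.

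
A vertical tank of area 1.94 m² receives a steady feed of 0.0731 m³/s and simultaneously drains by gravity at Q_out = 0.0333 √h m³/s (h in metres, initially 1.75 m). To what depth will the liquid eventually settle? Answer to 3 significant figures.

Accumulation of liquid (constant cross-section A): A dh/dt = Q_in − 0.0333 √h. At steady state dh/dt = 0:
Q_in = 0.0333 √h_ss ⇒ √h_ss = 0.0731/0.0333 = 2.1952.
h_ss = 2.1952² = 4.8189 m. (Since h₀ = 1.75 m < h_ss, the level will rise toward this value.)

4.82 m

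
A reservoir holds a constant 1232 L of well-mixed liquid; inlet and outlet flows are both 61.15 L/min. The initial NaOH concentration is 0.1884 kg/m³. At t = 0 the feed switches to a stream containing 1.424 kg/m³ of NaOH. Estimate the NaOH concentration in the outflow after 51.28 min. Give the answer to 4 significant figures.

Mass balance on the solute (V constant): V dC/dt = Q(C_in − C).
So dC/dt = (C_in − C)/τ with τ = V/Q = 1232/61.15 = 20.1472 min.
Solution: C(t) = C_in + (C₀ − C_in) e^(−t/τ).
C(51.28) = 1.424 + (0.1884 − 1.424)·e^(−51.28/20.1472) = 1.424 + (-1.23560)·0.0784519 = 1.32706 kg/m³.

1.327 kg/m³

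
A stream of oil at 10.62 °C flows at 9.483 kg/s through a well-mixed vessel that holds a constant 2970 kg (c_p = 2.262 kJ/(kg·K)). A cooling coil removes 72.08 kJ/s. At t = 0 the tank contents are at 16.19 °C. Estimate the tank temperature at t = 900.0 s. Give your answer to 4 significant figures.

7.764 °C

M c_p dT/dt = ṁ c_p (T_in − T) − Q̇.
Rearrange: dT/dt = (T_ss − T)/τ with τ = M/ṁ = 313.192 s and T_ss = T_in − Q̇/(ṁ c_p) = 7.25971 °C.
Solution: T(t) = T_ss + (T₀ − T_ss) e^(−t/τ).
T(900.0) = 7.25971 + (8.93029)·e^(−900.0/313.192) = 7.25971 + (8.93029)·0.0564931 = 7.76421 °C.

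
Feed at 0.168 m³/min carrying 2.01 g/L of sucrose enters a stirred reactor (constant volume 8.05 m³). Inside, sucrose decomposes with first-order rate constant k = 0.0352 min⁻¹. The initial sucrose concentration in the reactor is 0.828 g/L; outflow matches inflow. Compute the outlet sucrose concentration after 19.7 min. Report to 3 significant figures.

0.775 g/L

Accumulation = in − out − consumed: V dC/dt = Q C_in − Q C − k V C.
dC/dt = (Q/V) C_in − (Q/V + k) C; effective rate a = Q/V + k = 0.020870 + 0.0352 = 0.056070 min⁻¹.
C_ss = Q C_in/(Q + kV) = 0.74814 g/L; C(t) = C_ss + (C₀ − C_ss) e^(−a t).
C(19.7) = 0.74814 + (0.079861)·e^(−0.056070·19.7) = 0.74814 + (0.079861)·0.33135 = 0.77460 g/L.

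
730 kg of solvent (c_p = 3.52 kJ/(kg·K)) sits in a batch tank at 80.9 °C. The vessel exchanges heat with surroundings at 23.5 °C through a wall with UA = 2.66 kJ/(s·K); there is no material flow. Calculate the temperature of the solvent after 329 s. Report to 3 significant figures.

64.3 °C

M c_p dT/dt = −UA(T − T_amb).
dT/dt = (T_ss − T)/τ with T_ss = T_amb = 23.500 °C, τ = M c_p/UA = 730·3.52/2.66 = 966.02 s.
T approaches T_ss exponentially: T(t) = T_ss + (T₀ − T_ss) e^(−t/τ).
T(329) = 23.500 + (57.400)·0.71136 = 64.332 °C.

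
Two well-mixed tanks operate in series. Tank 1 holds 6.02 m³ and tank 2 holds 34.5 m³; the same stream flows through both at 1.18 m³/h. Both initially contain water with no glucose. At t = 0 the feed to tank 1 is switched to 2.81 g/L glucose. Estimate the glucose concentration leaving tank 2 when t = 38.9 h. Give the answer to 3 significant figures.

Each tank obeys Vᵢ dCᵢ/dt = Q(Cᵢ₋₁ − Cᵢ), so τᵢ = Vᵢ/Q.
τ₁ = 6.02/1.18 = 5.1017 h; τ₂ = 34.5/1.18 = 29.237 h.
Tank 1: C₁ = C_in(1 − e^(−t/τ₁)). Tank 2 (τ₁ ≠ τ₂): C₂ = C_in[1 − (τ₁ e^(−t/τ₁) − τ₂ e^(−t/τ₂))/(τ₁ − τ₂)].
At t = 38.9: e^(−t/τ₁) = 0.00048814, e^(−t/τ₂) = 0.26435.
C₂ = 2.81·[1 − (5.1017·0.00048814 − 29.237·0.26435)/(-24.136)] = 2.81·0.67988 = 1.9105 g/L.

1.91 g/L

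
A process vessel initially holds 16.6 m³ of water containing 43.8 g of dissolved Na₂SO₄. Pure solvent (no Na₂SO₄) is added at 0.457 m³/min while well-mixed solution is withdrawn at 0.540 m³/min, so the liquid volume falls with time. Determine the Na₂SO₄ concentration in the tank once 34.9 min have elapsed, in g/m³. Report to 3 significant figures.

Let m(t) be the amount of Na₂SO₄. Volume: V(t) = V₀ + (Q_in − Q_out) t = 16.6 − 0.083000 t; V(34.9) = 13.703 m³.
Solute balance: dm/dt = 0 − Q_out C = −Q_out m/V(t).
Separate: dm/m = −Q_out dt/V(t) ⇒ ln(m/m₀) = −(Q_out/(Q_in−Q_out)) ln(V/V₀).
m = m₀ (V₀/V)^(Q_out/(Q_in−Q_out)) = 43.8 × (16.6/13.703)^(-6.5060) = 12.579 g.
C = m/V = 12.579/13.703 = 0.91793 g/m³.

0.918 g/m³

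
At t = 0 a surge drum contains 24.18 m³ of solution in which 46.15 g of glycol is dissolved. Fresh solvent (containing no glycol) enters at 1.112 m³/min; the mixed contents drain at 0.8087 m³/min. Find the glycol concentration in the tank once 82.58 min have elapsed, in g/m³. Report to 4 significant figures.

0.1409 g/m³

Let m(t) be the amount of glycol. Volume: V(t) = V₀ + (Q_in − Q_out) t = 24.18 + 0.303300 t; V(82.58) = 49.2265 m³.
Solute balance: dm/dt = 0 − Q_out C = −Q_out m/V(t).
Separate: dm/m = −Q_out dt/V(t) ⇒ ln(m/m₀) = −(Q_out/(Q_in−Q_out)) ln(V/V₀).
m = m₀ (V₀/V)^(Q_out/(Q_in−Q_out)) = 46.15 × (24.18/49.2265)^(2.66634) = 6.93361 g.
C = m/V = 6.93361/49.2265 = 0.140851 g/m³.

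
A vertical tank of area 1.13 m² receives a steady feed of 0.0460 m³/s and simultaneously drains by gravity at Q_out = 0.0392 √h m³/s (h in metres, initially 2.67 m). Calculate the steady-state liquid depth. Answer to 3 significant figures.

Mass balance (ρ constant): A dh/dt = Q_in − 0.0392 √h. At steady state dh/dt = 0:
Q_in = 0.0392 √h_ss ⇒ √h_ss = 0.0460/0.0392 = 1.1735.
h_ss = 1.1735² = 1.3770 m. (Since h₀ = 2.67 m > h_ss, the level will fall toward this value.)

1.38 m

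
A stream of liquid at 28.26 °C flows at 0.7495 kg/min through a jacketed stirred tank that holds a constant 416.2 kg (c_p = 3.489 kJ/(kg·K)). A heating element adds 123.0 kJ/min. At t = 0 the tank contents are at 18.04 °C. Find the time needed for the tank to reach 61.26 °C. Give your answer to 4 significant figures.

First-law balance (no shaft work): M c_p dT/dt = ṁ c_p (T_in − T) + 123.0.
τ = M/ṁ = 555.304 min; T_ss = T_in + Q̇/(ṁ c_p) = 75.2962 °C.
T(t) = T_ss + (T₀ − T_ss) e^(−t/τ). Set T = 61.26:
e^(−t/τ) = (61.26 − 75.2962)/(18.04 − 75.2962) = 0.245148
t = −555.304 · ln(0.245148) = 780.698 min.

780.7 min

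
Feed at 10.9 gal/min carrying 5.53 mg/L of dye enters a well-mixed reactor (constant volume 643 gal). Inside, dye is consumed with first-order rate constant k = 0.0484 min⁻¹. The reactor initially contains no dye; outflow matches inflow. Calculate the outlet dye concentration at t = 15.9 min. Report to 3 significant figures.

0.927 mg/L

Accumulation = in − out − consumed: V dC/dt = Q C_in − Q C − k V C.
dC/dt = (Q/V) C_in − (Q/V + k) C; effective rate a = Q/V + k = 0.016952 + 0.0484 = 0.065352 min⁻¹.
C_ss = Q C_in/(Q + kV) = 1.4344 mg/L; C(t) = C_ss + (C₀ − C_ss) e^(−a t).
C(15.9) = 1.4344 + (-1.4344)·e^(−0.065352·15.9) = 1.4344 + (-1.4344)·0.35378 = 0.92697 mg/L.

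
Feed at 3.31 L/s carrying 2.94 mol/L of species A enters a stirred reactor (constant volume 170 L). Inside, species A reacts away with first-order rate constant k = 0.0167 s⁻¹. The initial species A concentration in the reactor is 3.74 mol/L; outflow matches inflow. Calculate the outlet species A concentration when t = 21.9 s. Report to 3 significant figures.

2.56 mol/L

Accumulation = in − out − consumed: V dC/dt = Q C_in − Q C − k V C.
dC/dt = (Q/V) C_in − (Q/V + k) C; effective rate a = Q/V + k = 0.019471 + 0.0167 = 0.036171 s⁻¹.
C_ss = Q C_in/(Q + kV) = 1.5826 mol/L; C(t) = C_ss + (C₀ − C_ss) e^(−a t).
C(21.9) = 1.5826 + (2.1574)·e^(−0.036171·21.9) = 1.5826 + (2.1574)·0.45288 = 2.5596 mol/L.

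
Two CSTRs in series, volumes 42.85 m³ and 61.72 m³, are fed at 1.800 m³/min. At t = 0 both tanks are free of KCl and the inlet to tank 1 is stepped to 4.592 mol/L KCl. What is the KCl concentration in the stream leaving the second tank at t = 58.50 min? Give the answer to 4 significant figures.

2.758 mol/L

Time constants: τᵢ = Vᵢ/Q for each well-mixed tank.
τ₁ = 42.85/1.800 = 23.8056 min; τ₂ = 61.72/1.800 = 34.2889 min.
Tank 1: C₁ = C_in(1 − e^(−t/τ₁)). Tank 2 (τ₁ ≠ τ₂): C₂ = C_in[1 − (τ₁ e^(−t/τ₁) − τ₂ e^(−t/τ₂))/(τ₁ − τ₂)].
At t = 58.50: e^(−t/τ₁) = 0.0856566, e^(−t/τ₂) = 0.181574.
C₂ = 4.592·[1 − (23.8056·0.0856566 − 34.2889·0.181574)/(-10.4833)] = 4.592·0.600617 = 2.75803 mol/L.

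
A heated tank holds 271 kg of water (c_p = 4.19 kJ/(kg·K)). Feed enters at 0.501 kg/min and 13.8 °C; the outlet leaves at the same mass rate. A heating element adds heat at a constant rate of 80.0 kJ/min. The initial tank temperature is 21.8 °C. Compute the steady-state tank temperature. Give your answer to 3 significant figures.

M c_p dT/dt = ṁ c_p (T_in − T) + Q̇.
At steady state dT/dt = 0 ⇒ T_ss = T_in + Q̇/(ṁ c_p) = 13.8 + 80.0/(0.501·4.19) = 51.910 °C.

51.9 °C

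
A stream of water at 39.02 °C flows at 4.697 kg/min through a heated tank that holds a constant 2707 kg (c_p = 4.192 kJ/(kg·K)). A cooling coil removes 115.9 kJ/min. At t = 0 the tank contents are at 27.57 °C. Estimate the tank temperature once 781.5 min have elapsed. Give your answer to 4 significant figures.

31.70 °C

M c_p dT/dt = ṁ c_p (T_in − T) − Q̇.
Rearrange: dT/dt = (T_ss − T)/τ with τ = M/ṁ = 576.325 min and T_ss = T_in − Q̇/(ṁ c_p) = 33.1337 °C.
T approaches T_ss exponentially: T(t) = T_ss + (T₀ − T_ss) e^(−t/τ).
T(781.5) = 33.1337 + (-5.56371)·e^(−781.5/576.325) = 33.1337 + (-5.56371)·0.257688 = 31.7000 °C.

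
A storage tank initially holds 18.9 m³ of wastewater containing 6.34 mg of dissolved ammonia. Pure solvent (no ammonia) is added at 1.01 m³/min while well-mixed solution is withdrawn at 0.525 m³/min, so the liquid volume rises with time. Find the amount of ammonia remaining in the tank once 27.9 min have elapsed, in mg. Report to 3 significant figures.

3.53 mg

Let m(t) be the amount of ammonia. Volume: V(t) = V₀ + (Q_in − Q_out) t = 18.9 + 0.48500 t; V(27.9) = 32.431 m³.
Solute balance: dm/dt = 0 − Q_out C = −Q_out m/V(t).
dm/m = −Q_out dt/(V₀ + 0.48500 t); integrating gives ln(m/m₀) = −(Q_out/(Q_in−Q_out)) ln(V/V₀).
m = m₀ (V₀/V)^(Q_out/(Q_in−Q_out)) = 6.34 × (18.9/32.431)^(1.0825) = 3.5338 mg.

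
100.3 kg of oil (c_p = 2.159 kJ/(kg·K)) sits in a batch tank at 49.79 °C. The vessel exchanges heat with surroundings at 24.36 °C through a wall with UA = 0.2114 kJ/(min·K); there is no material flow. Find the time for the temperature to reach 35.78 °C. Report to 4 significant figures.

Lumped-capacitance energy balance: M c_p dT/dt = UA(T_amb − T).
τ = M c_p/UA = 1024.35 min; T_ss = T_amb = 24.3600 °C.
T(t) = T_ss + (T₀ − T_ss)e^(−t/τ); set T = 35.78:
t = −τ ln[(T − T_ss)/(T₀ − T_ss)] = −1024.35 · ln(0.449076) = 820.058 min.

820.1 min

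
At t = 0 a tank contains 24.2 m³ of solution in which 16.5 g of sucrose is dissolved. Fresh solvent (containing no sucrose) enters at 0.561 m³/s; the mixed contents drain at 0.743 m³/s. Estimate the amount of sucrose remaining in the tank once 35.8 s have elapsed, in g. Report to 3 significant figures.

4.59 g

Let m(t) be the amount of sucrose. Volume: V(t) = V₀ + (Q_in − Q_out) t = 24.2 − 0.18200 t; V(35.8) = 17.684 m³.
Species balance (pure solvent in): dm/dt = −Q_out · m/V(t).
dm/m = −Q_out dt/(V₀ − 0.18200 t); integrating gives ln(m/m₀) = −(Q_out/(Q_in−Q_out)) ln(V/V₀).
m = m₀ (V₀/V)^(Q_out/(Q_in−Q_out)) = 16.5 × (24.2/17.684)^(-4.0824) = 4.5852 g.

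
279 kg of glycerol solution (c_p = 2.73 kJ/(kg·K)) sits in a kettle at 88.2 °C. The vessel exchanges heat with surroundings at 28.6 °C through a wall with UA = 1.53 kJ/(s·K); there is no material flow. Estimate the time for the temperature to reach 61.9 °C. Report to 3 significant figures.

First-law balance (no shaft work): M c_p dT/dt = −UA(T − T_amb).
τ = M c_p/UA = 497.82 s; T_ss = T_amb = 28.600 °C.
T(t) = T_ss + (T₀ − T_ss)e^(−t/τ); set T = 61.9:
t = −τ ln[(T − T_ss)/(T₀ − T_ss)] = −497.82 · ln(0.55872) = 289.78 s.

290 s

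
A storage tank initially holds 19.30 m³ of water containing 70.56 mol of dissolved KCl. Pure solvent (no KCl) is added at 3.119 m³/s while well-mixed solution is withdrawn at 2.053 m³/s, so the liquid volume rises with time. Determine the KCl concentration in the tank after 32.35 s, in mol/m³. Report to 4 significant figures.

Let m(t) be the amount of KCl. Volume: V(t) = V₀ + (Q_in − Q_out) t = 19.30 + 1.06600 t; V(32.35) = 53.7851 m³.
Species balance (pure solvent in): dm/dt = −Q_out · m/V(t).
dm/m = −Q_out dt/(V₀ + 1.06600 t); integrating gives ln(m/m₀) = −(Q_out/(Q_in−Q_out)) ln(V/V₀).
m = m₀ (V₀/V)^(Q_out/(Q_in−Q_out)) = 70.56 × (19.30/53.7851)^(1.92589) = 9.80247 mol.
C = m/V = 9.80247/53.7851 = 0.182252 mol/m³.

0.1823 mol/m³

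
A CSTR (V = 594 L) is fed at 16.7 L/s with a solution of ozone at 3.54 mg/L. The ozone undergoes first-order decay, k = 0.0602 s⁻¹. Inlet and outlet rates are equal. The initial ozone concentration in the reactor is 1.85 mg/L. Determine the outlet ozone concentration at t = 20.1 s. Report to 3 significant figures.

1.25 mg/L

V dC/dt = Q(C_in − C) − k V C.
This is linear with rate a = Q/V + k = 0.088314 s⁻¹.
C_ss = Q C_in/(Q + kV) = 1.1269 mg/L; C(t) = C_ss + (C₀ − C_ss) e^(−a t).
C(20.1) = 1.1269 + (0.72306)·e^(−0.088314·20.1) = 1.1269 + (0.72306)·0.16946 = 1.2495 mg/L.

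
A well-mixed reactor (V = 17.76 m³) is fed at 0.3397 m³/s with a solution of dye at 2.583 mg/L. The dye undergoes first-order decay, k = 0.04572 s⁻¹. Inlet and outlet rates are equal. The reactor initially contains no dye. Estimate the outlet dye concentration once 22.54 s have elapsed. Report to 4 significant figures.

0.5852 mg/L

Accumulation = in − out − consumed: V dC/dt = Q C_in − Q C − k V C.
This is linear with rate a = Q/V + k = 0.0648473 s⁻¹.
C_ss = Q C_in/(Q + kV) = 0.761878 mg/L; C(t) = C_ss + (C₀ − C_ss) e^(−a t).
C(22.54) = 0.761878 + (-0.761878)·e^(−0.0648473·22.54) = 0.761878 + (-0.761878)·0.231852 = 0.585235 mg/L.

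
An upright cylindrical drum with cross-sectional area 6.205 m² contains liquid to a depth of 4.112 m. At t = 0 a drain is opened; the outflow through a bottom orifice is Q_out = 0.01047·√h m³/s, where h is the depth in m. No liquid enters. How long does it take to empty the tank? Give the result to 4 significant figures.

Unsteady balance on liquid volume: A dh/dt = −0.01047 √h.
∫ h^(−1/2) dh = −(0.01047/A) ∫ dt, giving 2√h = 2√h₀ − (0.01047/A) t.
Set h = 0: 2√h₀ = (0.01047/A) t_empty ⇒ t_empty = 2A√h₀/0.01047.
t_empty = 2·6.205·√4.112/0.01047 = 12.4100·2.02781/0.01047 = 2403.54 s.

2404 s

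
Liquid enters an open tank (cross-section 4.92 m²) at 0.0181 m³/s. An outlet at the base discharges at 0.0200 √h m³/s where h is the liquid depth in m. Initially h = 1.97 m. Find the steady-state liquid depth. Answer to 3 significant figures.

A dh/dt = Q_in − 0.0200 √h. Steady state requires inflow = outflow:
Q_in = 0.0200 √h_ss ⇒ √h_ss = 0.0181/0.0200 = 0.90500.
h_ss = 0.90500² = 0.81903 m. (Since h₀ = 1.97 m > h_ss, the level will fall toward this value.)

0.819 m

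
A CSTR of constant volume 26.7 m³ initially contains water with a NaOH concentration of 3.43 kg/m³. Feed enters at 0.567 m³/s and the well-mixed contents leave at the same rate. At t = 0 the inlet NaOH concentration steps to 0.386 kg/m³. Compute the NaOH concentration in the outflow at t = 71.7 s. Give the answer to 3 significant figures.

Accumulation = in − out for the solute gives V dC/dt = Q(C_in − C).
So dC/dt = (C_in − C)/τ with τ = V/Q = 26.7/0.567 = 47.090 s.
Solution: C(t) = C_in + (C₀ − C_in) e^(−t/τ).
C(71.7) = 0.386 + (3.43 − 0.386)·e^(−71.7/47.090) = 0.386 + (3.0440)·0.21814 = 1.0500 kg/m³.

1.05 kg/m³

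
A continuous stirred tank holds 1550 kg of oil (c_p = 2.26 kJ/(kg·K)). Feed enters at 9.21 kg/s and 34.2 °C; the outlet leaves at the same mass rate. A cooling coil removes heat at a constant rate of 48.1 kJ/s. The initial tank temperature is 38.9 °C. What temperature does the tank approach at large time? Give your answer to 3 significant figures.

31.9 °C

M c_p dT/dt = ṁ c_p (T_in − T) − Q̇.
At steady state dT/dt = 0 ⇒ T_ss = T_in − Q̇/(ṁ c_p) = 34.2 − 48.1/(9.21·2.26) = 31.889 °C.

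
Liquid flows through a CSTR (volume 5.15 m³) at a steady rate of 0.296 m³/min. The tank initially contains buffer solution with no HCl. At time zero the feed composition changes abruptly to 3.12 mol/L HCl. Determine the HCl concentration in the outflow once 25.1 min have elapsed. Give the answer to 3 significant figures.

Mass balance on the solute (V constant): V dC/dt = Q(C_in − C).
So dC/dt = (C_in − C)/τ with τ = V/Q = 5.15/0.296 = 17.399 min.
C approaches C_in exponentially: C(t) = C_in + (C₀ − C_in) e^(−t/τ).
C(25.1) = 3.12 + (0 − 3.12)·e^(−25.1/17.399) = 3.12 + (-3.1200)·0.23630 = 2.3827 mol/L.

2.38 mol/L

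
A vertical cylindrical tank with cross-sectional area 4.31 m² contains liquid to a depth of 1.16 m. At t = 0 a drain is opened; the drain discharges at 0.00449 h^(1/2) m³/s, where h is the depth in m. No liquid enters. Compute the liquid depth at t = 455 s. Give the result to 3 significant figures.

A dh/dt = −Q_out = −0.00449 √h.
Separate and integrate: 2(√h − √h₀) = −(0.00449/A) t.
√h = √1.16 − 0.00449·455/(2·4.31) = 1.0770 − 0.23700 = 0.84003.
h = 0.84003² = 0.70565 m.

0.706 m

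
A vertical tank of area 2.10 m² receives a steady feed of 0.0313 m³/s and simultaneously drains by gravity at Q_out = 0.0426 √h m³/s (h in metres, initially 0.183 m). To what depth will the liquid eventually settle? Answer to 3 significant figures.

Level balance: A dh/dt = 0.0313 − 0.0426 √h. Setting dh/dt = 0:
Q_in = 0.0426 √h_ss ⇒ √h_ss = 0.0313/0.0426 = 0.73474.
h_ss = 0.73474² = 0.53985 m. (Since h₀ = 0.183 m < h_ss, the level will rise toward this value.)

0.540 m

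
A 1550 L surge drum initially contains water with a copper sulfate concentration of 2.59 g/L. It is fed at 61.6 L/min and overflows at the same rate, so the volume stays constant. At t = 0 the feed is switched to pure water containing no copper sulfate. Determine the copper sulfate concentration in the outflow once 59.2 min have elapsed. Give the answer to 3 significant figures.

Mass balance on the solute (V constant): V dC/dt = Q(C_in − C).
Time constant τ = V/Q = 1550/61.6 = 25.162 min.
C approaches C_in exponentially: C(t) = C_in + (C₀ − C_in) e^(−t/τ).
C(59.2) = 0 + (2.59 − 0)·e^(−59.2/25.162) = 0 + (2.5900)·0.095110 = 0.24633 g/L.

0.246 g/L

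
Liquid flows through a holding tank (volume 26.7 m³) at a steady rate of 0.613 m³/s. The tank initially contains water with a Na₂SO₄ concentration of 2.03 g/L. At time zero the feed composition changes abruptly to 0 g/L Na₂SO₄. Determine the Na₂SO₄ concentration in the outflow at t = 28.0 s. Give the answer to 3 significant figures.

Accumulation = in − out for the solute gives V dC/dt = Q(C_in − C).
Time constant τ = V/Q = 26.7/0.613 = 43.556 s.
Solution: C(t) = C_in + (C₀ − C_in) e^(−t/τ).
C(28.0) = 0 + (2.03 − 0)·e^(−28.0/43.556) = 0 + (2.0300)·0.52579 = 1.0674 g/L.

1.07 g/L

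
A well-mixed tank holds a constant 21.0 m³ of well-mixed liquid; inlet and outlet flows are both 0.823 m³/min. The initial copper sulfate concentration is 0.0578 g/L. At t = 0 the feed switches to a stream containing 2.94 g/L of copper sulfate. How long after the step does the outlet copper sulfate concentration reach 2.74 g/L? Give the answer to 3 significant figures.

Mass balance on the solute (V constant): V dC/dt = Q(C_in − C), so τ = V/Q = 25.516 min.
C(t) = C_in + (C₀ − C_in) e^(−t/τ). Set C = 2.74 and solve for t:
e^(−t/τ) = (C − C_in)/(C₀ − C_in) = (2.74 − 2.94)/(0.0578 − 2.94) = 0.069391
t = −τ ln(…) = 25.516 × 2.6680 = 68.078 min.

68.1 min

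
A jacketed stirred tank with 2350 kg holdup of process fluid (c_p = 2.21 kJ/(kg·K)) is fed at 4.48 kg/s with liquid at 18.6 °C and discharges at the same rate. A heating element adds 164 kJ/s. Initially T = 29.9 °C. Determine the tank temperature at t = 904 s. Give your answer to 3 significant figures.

M c_p dT/dt = ṁ c_p (T_in − T) + Q̇.
Rearrange: dT/dt = (T_ss − T)/τ with τ = M/ṁ = 524.55 s and T_ss = T_in + Q̇/(ṁ c_p) = 35.164 °C.
Integrating: T(t) = T_ss + (T₀ − T_ss) e^(−t/τ).
T(904) = 35.164 + (-5.2643)·e^(−904/524.55) = 35.164 + (-5.2643)·0.17846 = 34.225 °C.

34.2 °C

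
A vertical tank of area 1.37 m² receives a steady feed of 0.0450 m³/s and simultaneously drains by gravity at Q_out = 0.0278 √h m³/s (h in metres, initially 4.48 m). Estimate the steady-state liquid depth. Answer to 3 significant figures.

2.62 m

A dh/dt = Q_in − 0.0278 √h. Steady state requires inflow = outflow:
Q_in = 0.0278 √h_ss ⇒ √h_ss = 0.0450/0.0278 = 1.6187.
h_ss = 1.6187² = 2.6202 m. (Since h₀ = 4.48 m > h_ss, the level will fall toward this value.)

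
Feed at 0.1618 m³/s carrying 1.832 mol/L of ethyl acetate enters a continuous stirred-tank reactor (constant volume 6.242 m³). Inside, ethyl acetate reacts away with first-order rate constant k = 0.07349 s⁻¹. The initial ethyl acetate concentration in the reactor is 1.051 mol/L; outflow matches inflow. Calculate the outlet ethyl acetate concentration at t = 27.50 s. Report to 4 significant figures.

0.5149 mol/L

V dC/dt = Q(C_in − C) − k V C.
dC/dt = (Q/V) C_in − (Q/V + k) C; effective rate a = Q/V + k = 0.0259212 + 0.07349 = 0.0994112 s⁻¹.
C_ss = Q C_in/(Q + kV) = 0.477689 mol/L; C(t) = C_ss + (C₀ − C_ss) e^(−a t).
C(27.50) = 0.477689 + (0.573311)·e^(−0.0994112·27.50) = 0.477689 + (0.573311)·0.0649714 = 0.514938 mol/L.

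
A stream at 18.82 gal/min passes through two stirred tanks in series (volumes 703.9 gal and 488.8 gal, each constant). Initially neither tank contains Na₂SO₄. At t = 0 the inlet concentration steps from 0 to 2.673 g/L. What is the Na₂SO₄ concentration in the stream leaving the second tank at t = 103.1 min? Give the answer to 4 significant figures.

Each tank obeys Vᵢ dCᵢ/dt = Q(Cᵢ₋₁ − Cᵢ), so τᵢ = Vᵢ/Q.
τ₁ = 703.9/18.82 = 37.4017 min; τ₂ = 488.8/18.82 = 25.9724 min.
Tank 1: C₁ = C_in(1 − e^(−t/τ₁)). Tank 2 (τ₁ ≠ τ₂): C₂ = C_in[1 − (τ₁ e^(−t/τ₁) − τ₂ e^(−t/τ₂))/(τ₁ − τ₂)].
At t = 103.1: e^(−t/τ₁) = 0.0635099, e^(−t/τ₂) = 0.0188809.
C₂ = 2.673·[1 − (37.4017·0.0635099 − 25.9724·0.0188809)/(11.4293)] = 2.673·0.835074 = 2.23215 g/L.

2.232 g/L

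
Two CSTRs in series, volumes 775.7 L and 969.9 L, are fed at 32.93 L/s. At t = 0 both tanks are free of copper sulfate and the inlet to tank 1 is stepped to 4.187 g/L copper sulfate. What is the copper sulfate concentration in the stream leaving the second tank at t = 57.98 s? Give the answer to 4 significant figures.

Time constants: τᵢ = Vᵢ/Q for each well-mixed tank.
τ₁ = 775.7/32.93 = 23.5560 s; τ₂ = 969.9/32.93 = 29.4534 s.
Solving the cascade with C₁(0)=C₂(0)=0 gives C₂(t) = C_in[1 − (τ₁ e^(−t/τ₁) − τ₂ e^(−t/τ₂))/(τ₁ − τ₂)].
At t = 57.98: e^(−t/τ₁) = 0.0853183, e^(−t/τ₂) = 0.139661.
C₂ = 4.187·[1 − (23.5560·0.0853183 − 29.4534·0.139661)/(-5.89736)] = 4.187·0.643274 = 2.69339 g/L.

2.693 g/L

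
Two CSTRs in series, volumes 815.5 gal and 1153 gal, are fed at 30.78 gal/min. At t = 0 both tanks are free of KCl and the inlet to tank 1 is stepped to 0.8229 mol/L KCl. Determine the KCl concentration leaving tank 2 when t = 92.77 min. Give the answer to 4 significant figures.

0.6466 mol/L

Species balance on tank i: dCᵢ/dt = (Cᵢ₋₁ − Cᵢ)/τᵢ with τᵢ = Vᵢ/Q.
τ₁ = 815.5/30.78 = 26.4945 min; τ₂ = 1153/30.78 = 37.4594 min.
Solving the cascade with C₁(0)=C₂(0)=0 gives C₂(t) = C_in[1 − (τ₁ e^(−t/τ₁) − τ₂ e^(−t/τ₂))/(τ₁ − τ₂)].
At t = 92.77: e^(−t/τ₁) = 0.0301526, e^(−t/τ₂) = 0.0840328.
C₂ = 0.8229·[1 − (26.4945·0.0301526 − 37.4594·0.0840328)/(-10.9649)] = 0.8229·0.785777 = 0.646616 mol/L.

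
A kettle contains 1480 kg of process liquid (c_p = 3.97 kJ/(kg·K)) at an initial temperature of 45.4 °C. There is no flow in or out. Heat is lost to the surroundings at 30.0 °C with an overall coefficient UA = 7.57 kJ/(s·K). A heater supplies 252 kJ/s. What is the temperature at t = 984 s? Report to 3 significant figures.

58.3 °C

M c_p dT/dt = −UA(T − T_amb) + Q̇.
dT/dt = (T_ss − T)/τ with T_ss = T_amb + Q̇/UA = 30.0 + 252/7.57 = 63.289 °C, τ = M c_p/UA = 1480·3.97/7.57 = 776.17 s.
Solution: T(t) = T_ss + (T₀ − T_ss) e^(−t/τ).
T(984) = 63.289 + (-17.889)·0.28146 = 58.254 °C.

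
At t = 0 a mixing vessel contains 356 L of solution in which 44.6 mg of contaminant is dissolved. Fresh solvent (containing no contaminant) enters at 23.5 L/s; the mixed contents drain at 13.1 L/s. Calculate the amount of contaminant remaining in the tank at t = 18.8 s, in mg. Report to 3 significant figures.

25.7 mg

Total volume: dV/dt = Q_in − Q_out = 10.400 L/s, so V(t) = 356 + 10.400 t and V(18.8) = 551.52 L.
No contaminant enters, so dm/dt = −Q_out · (m/V).
dm/m = −Q_out dt/(V₀ + 10.400 t); integrating gives ln(m/m₀) = −(Q_out/(Q_in−Q_out)) ln(V/V₀).
m = m₀ (V₀/V)^(Q_out/(Q_in−Q_out)) = 44.6 × (356/551.52)^(1.2596) = 25.696 mg.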